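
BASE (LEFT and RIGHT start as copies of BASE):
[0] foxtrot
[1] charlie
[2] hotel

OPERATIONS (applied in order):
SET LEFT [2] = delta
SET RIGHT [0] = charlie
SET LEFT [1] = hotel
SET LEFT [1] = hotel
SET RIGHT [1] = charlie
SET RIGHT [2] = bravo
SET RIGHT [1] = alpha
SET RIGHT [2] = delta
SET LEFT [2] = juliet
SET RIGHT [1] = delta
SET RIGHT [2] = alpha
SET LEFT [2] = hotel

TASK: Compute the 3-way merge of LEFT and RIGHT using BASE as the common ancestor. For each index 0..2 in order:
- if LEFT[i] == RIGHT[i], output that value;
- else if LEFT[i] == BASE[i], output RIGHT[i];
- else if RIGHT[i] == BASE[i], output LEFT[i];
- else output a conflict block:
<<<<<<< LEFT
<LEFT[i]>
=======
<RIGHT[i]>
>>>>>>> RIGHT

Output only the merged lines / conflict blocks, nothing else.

Answer: charlie
<<<<<<< LEFT
hotel
=======
delta
>>>>>>> RIGHT
alpha

Derivation:
Final LEFT:  [foxtrot, hotel, hotel]
Final RIGHT: [charlie, delta, alpha]
i=0: L=foxtrot=BASE, R=charlie -> take RIGHT -> charlie
i=1: BASE=charlie L=hotel R=delta all differ -> CONFLICT
i=2: L=hotel=BASE, R=alpha -> take RIGHT -> alpha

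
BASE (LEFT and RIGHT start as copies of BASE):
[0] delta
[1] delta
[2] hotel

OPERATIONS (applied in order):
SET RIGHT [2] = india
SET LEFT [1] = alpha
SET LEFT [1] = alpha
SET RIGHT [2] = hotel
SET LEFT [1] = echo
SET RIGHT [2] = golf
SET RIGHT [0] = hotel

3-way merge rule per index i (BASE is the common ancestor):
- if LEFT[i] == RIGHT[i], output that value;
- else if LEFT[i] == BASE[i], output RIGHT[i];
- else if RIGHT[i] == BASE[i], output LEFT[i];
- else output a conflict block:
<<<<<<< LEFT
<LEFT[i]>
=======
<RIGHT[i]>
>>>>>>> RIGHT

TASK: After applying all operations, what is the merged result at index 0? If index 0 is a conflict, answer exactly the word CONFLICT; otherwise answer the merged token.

Answer: hotel

Derivation:
Final LEFT:  [delta, echo, hotel]
Final RIGHT: [hotel, delta, golf]
i=0: L=delta=BASE, R=hotel -> take RIGHT -> hotel
i=1: L=echo, R=delta=BASE -> take LEFT -> echo
i=2: L=hotel=BASE, R=golf -> take RIGHT -> golf
Index 0 -> hotel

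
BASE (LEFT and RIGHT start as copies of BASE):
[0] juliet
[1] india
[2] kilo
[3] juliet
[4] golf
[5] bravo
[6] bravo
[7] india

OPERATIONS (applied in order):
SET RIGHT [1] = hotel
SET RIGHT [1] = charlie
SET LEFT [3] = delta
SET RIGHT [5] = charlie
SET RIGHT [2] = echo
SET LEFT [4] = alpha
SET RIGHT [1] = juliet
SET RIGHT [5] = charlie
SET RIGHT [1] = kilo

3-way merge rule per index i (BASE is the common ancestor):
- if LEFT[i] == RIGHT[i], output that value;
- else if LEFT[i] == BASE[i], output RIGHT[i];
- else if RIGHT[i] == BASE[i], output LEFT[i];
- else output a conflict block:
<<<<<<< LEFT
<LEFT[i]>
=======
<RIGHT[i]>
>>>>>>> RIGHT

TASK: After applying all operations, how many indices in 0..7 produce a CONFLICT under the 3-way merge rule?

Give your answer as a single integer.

Final LEFT:  [juliet, india, kilo, delta, alpha, bravo, bravo, india]
Final RIGHT: [juliet, kilo, echo, juliet, golf, charlie, bravo, india]
i=0: L=juliet R=juliet -> agree -> juliet
i=1: L=india=BASE, R=kilo -> take RIGHT -> kilo
i=2: L=kilo=BASE, R=echo -> take RIGHT -> echo
i=3: L=delta, R=juliet=BASE -> take LEFT -> delta
i=4: L=alpha, R=golf=BASE -> take LEFT -> alpha
i=5: L=bravo=BASE, R=charlie -> take RIGHT -> charlie
i=6: L=bravo R=bravo -> agree -> bravo
i=7: L=india R=india -> agree -> india
Conflict count: 0

Answer: 0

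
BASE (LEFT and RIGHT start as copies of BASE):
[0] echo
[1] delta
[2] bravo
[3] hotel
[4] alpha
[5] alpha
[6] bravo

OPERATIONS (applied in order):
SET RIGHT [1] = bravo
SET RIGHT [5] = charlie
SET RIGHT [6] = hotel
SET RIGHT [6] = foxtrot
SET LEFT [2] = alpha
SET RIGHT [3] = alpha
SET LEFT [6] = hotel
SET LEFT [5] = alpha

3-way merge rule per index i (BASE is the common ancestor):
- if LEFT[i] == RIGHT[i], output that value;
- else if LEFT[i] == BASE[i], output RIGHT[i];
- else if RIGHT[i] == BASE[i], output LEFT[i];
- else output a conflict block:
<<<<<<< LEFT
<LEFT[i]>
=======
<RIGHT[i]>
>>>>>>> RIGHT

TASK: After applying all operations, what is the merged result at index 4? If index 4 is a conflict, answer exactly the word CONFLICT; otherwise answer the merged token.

Answer: alpha

Derivation:
Final LEFT:  [echo, delta, alpha, hotel, alpha, alpha, hotel]
Final RIGHT: [echo, bravo, bravo, alpha, alpha, charlie, foxtrot]
i=0: L=echo R=echo -> agree -> echo
i=1: L=delta=BASE, R=bravo -> take RIGHT -> bravo
i=2: L=alpha, R=bravo=BASE -> take LEFT -> alpha
i=3: L=hotel=BASE, R=alpha -> take RIGHT -> alpha
i=4: L=alpha R=alpha -> agree -> alpha
i=5: L=alpha=BASE, R=charlie -> take RIGHT -> charlie
i=6: BASE=bravo L=hotel R=foxtrot all differ -> CONFLICT
Index 4 -> alpha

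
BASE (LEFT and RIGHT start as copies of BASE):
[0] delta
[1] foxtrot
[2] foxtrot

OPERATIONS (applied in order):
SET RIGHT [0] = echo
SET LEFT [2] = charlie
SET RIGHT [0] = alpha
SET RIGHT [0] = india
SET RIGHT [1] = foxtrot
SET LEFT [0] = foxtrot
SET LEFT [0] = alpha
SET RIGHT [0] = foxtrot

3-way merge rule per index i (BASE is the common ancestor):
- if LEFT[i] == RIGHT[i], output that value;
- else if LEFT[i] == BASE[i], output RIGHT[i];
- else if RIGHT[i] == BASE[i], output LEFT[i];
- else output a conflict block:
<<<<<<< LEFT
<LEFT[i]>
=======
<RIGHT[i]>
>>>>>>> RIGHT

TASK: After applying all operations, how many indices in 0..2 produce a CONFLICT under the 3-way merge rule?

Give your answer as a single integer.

Answer: 1

Derivation:
Final LEFT:  [alpha, foxtrot, charlie]
Final RIGHT: [foxtrot, foxtrot, foxtrot]
i=0: BASE=delta L=alpha R=foxtrot all differ -> CONFLICT
i=1: L=foxtrot R=foxtrot -> agree -> foxtrot
i=2: L=charlie, R=foxtrot=BASE -> take LEFT -> charlie
Conflict count: 1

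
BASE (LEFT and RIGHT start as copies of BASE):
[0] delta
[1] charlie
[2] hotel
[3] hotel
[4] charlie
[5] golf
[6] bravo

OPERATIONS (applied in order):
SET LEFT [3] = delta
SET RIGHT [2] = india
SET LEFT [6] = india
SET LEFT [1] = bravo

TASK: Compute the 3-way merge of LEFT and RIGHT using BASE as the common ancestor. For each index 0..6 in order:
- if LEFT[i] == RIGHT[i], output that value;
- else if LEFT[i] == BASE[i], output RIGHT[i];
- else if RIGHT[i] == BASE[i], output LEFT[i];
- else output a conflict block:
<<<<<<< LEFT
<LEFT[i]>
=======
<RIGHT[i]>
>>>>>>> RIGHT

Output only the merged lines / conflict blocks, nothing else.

Answer: delta
bravo
india
delta
charlie
golf
india

Derivation:
Final LEFT:  [delta, bravo, hotel, delta, charlie, golf, india]
Final RIGHT: [delta, charlie, india, hotel, charlie, golf, bravo]
i=0: L=delta R=delta -> agree -> delta
i=1: L=bravo, R=charlie=BASE -> take LEFT -> bravo
i=2: L=hotel=BASE, R=india -> take RIGHT -> india
i=3: L=delta, R=hotel=BASE -> take LEFT -> delta
i=4: L=charlie R=charlie -> agree -> charlie
i=5: L=golf R=golf -> agree -> golf
i=6: L=india, R=bravo=BASE -> take LEFT -> india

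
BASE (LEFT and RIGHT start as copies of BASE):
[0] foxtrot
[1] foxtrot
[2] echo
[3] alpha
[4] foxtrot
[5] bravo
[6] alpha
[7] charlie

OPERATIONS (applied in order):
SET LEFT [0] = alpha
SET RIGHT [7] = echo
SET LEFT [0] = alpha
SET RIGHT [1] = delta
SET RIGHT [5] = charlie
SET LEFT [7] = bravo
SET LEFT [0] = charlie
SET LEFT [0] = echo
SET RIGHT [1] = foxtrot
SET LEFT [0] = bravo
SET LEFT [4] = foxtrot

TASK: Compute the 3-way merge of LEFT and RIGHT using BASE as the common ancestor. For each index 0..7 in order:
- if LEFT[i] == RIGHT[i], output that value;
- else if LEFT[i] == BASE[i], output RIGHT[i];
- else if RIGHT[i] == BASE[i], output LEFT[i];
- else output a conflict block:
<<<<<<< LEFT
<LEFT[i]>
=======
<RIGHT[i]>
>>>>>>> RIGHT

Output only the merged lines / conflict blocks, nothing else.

Final LEFT:  [bravo, foxtrot, echo, alpha, foxtrot, bravo, alpha, bravo]
Final RIGHT: [foxtrot, foxtrot, echo, alpha, foxtrot, charlie, alpha, echo]
i=0: L=bravo, R=foxtrot=BASE -> take LEFT -> bravo
i=1: L=foxtrot R=foxtrot -> agree -> foxtrot
i=2: L=echo R=echo -> agree -> echo
i=3: L=alpha R=alpha -> agree -> alpha
i=4: L=foxtrot R=foxtrot -> agree -> foxtrot
i=5: L=bravo=BASE, R=charlie -> take RIGHT -> charlie
i=6: L=alpha R=alpha -> agree -> alpha
i=7: BASE=charlie L=bravo R=echo all differ -> CONFLICT

Answer: bravo
foxtrot
echo
alpha
foxtrot
charlie
alpha
<<<<<<< LEFT
bravo
=======
echo
>>>>>>> RIGHT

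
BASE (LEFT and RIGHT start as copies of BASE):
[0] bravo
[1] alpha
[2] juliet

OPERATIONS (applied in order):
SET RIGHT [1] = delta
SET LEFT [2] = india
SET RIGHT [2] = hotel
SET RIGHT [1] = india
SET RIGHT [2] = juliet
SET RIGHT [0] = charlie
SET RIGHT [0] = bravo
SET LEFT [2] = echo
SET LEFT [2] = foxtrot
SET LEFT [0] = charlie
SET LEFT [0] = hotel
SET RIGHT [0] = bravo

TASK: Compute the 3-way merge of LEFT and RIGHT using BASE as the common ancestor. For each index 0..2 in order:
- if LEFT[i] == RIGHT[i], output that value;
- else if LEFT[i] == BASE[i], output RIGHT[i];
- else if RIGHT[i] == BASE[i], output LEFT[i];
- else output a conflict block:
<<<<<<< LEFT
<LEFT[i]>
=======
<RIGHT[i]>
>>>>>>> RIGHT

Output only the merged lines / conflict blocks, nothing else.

Final LEFT:  [hotel, alpha, foxtrot]
Final RIGHT: [bravo, india, juliet]
i=0: L=hotel, R=bravo=BASE -> take LEFT -> hotel
i=1: L=alpha=BASE, R=india -> take RIGHT -> india
i=2: L=foxtrot, R=juliet=BASE -> take LEFT -> foxtrot

Answer: hotel
india
foxtrot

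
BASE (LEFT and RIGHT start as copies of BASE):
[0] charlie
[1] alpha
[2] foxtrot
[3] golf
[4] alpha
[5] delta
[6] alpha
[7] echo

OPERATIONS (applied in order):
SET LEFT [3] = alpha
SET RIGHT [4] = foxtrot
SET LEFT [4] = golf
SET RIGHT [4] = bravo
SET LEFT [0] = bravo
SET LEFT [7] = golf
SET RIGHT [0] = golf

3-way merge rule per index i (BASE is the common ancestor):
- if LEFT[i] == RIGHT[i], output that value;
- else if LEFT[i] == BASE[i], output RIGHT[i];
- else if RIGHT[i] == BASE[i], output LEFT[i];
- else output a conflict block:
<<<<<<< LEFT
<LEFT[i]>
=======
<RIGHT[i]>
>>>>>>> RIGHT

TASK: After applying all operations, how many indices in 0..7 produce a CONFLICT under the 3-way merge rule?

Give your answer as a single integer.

Answer: 2

Derivation:
Final LEFT:  [bravo, alpha, foxtrot, alpha, golf, delta, alpha, golf]
Final RIGHT: [golf, alpha, foxtrot, golf, bravo, delta, alpha, echo]
i=0: BASE=charlie L=bravo R=golf all differ -> CONFLICT
i=1: L=alpha R=alpha -> agree -> alpha
i=2: L=foxtrot R=foxtrot -> agree -> foxtrot
i=3: L=alpha, R=golf=BASE -> take LEFT -> alpha
i=4: BASE=alpha L=golf R=bravo all differ -> CONFLICT
i=5: L=delta R=delta -> agree -> delta
i=6: L=alpha R=alpha -> agree -> alpha
i=7: L=golf, R=echo=BASE -> take LEFT -> golf
Conflict count: 2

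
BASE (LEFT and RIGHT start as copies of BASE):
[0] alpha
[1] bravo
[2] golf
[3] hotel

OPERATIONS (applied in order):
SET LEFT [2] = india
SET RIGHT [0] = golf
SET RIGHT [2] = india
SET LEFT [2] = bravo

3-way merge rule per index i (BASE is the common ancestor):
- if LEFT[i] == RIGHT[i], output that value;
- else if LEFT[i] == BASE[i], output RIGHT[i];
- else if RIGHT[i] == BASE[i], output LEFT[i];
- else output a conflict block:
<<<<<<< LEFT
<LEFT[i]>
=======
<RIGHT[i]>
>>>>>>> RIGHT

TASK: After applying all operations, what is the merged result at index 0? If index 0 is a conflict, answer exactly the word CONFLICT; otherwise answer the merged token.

Answer: golf

Derivation:
Final LEFT:  [alpha, bravo, bravo, hotel]
Final RIGHT: [golf, bravo, india, hotel]
i=0: L=alpha=BASE, R=golf -> take RIGHT -> golf
i=1: L=bravo R=bravo -> agree -> bravo
i=2: BASE=golf L=bravo R=india all differ -> CONFLICT
i=3: L=hotel R=hotel -> agree -> hotel
Index 0 -> golf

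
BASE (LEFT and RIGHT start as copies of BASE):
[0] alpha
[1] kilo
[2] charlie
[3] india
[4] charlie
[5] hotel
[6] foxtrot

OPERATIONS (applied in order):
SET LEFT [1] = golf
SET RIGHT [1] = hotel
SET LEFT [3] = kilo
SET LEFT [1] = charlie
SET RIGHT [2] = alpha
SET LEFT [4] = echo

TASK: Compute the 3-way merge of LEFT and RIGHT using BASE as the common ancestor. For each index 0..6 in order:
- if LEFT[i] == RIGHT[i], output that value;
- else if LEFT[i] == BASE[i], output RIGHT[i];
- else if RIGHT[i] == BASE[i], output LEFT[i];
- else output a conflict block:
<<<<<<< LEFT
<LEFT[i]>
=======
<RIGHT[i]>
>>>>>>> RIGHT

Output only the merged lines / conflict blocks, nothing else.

Answer: alpha
<<<<<<< LEFT
charlie
=======
hotel
>>>>>>> RIGHT
alpha
kilo
echo
hotel
foxtrot

Derivation:
Final LEFT:  [alpha, charlie, charlie, kilo, echo, hotel, foxtrot]
Final RIGHT: [alpha, hotel, alpha, india, charlie, hotel, foxtrot]
i=0: L=alpha R=alpha -> agree -> alpha
i=1: BASE=kilo L=charlie R=hotel all differ -> CONFLICT
i=2: L=charlie=BASE, R=alpha -> take RIGHT -> alpha
i=3: L=kilo, R=india=BASE -> take LEFT -> kilo
i=4: L=echo, R=charlie=BASE -> take LEFT -> echo
i=5: L=hotel R=hotel -> agree -> hotel
i=6: L=foxtrot R=foxtrot -> agree -> foxtrot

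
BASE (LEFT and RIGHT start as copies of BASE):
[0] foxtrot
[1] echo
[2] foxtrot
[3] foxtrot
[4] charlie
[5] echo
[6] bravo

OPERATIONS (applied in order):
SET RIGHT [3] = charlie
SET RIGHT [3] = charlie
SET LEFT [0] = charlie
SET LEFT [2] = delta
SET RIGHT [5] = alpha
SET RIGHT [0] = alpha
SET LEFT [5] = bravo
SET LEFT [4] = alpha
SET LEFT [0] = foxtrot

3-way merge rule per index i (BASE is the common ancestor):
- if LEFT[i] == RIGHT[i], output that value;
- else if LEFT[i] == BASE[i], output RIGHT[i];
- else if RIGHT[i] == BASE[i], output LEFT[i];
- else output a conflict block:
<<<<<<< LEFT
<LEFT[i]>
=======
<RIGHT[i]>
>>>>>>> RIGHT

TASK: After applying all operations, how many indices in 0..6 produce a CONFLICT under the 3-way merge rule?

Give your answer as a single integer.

Final LEFT:  [foxtrot, echo, delta, foxtrot, alpha, bravo, bravo]
Final RIGHT: [alpha, echo, foxtrot, charlie, charlie, alpha, bravo]
i=0: L=foxtrot=BASE, R=alpha -> take RIGHT -> alpha
i=1: L=echo R=echo -> agree -> echo
i=2: L=delta, R=foxtrot=BASE -> take LEFT -> delta
i=3: L=foxtrot=BASE, R=charlie -> take RIGHT -> charlie
i=4: L=alpha, R=charlie=BASE -> take LEFT -> alpha
i=5: BASE=echo L=bravo R=alpha all differ -> CONFLICT
i=6: L=bravo R=bravo -> agree -> bravo
Conflict count: 1

Answer: 1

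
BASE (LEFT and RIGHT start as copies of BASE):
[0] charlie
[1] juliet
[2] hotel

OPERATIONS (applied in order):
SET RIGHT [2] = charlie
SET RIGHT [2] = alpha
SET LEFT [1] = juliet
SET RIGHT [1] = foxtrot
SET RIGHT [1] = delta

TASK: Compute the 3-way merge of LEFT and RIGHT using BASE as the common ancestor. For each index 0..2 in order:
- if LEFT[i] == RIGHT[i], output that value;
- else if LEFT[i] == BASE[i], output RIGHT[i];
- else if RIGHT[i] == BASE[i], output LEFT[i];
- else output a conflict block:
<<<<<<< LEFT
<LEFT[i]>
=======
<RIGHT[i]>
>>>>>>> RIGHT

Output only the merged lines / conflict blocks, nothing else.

Final LEFT:  [charlie, juliet, hotel]
Final RIGHT: [charlie, delta, alpha]
i=0: L=charlie R=charlie -> agree -> charlie
i=1: L=juliet=BASE, R=delta -> take RIGHT -> delta
i=2: L=hotel=BASE, R=alpha -> take RIGHT -> alpha

Answer: charlie
delta
alpha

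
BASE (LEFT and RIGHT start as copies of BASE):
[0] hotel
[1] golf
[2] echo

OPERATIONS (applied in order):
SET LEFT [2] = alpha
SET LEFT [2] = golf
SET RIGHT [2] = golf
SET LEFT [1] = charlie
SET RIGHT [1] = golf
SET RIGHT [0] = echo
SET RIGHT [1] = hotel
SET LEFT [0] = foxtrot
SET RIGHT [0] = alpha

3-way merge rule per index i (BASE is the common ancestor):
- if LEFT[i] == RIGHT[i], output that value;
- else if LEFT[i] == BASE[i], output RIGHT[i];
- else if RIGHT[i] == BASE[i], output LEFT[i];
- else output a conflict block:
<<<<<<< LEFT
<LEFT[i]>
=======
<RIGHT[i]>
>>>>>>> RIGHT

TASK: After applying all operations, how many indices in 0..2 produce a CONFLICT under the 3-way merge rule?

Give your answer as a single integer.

Final LEFT:  [foxtrot, charlie, golf]
Final RIGHT: [alpha, hotel, golf]
i=0: BASE=hotel L=foxtrot R=alpha all differ -> CONFLICT
i=1: BASE=golf L=charlie R=hotel all differ -> CONFLICT
i=2: L=golf R=golf -> agree -> golf
Conflict count: 2

Answer: 2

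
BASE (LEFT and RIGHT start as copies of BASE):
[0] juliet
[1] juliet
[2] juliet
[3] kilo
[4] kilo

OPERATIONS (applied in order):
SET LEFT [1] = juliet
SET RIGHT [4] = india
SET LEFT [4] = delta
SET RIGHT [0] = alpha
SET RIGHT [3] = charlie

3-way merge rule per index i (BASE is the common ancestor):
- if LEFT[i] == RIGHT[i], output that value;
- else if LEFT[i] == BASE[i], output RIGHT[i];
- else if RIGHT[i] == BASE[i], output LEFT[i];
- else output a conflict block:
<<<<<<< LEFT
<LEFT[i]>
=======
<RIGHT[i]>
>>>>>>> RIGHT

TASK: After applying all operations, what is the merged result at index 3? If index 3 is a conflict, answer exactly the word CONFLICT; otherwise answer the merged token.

Answer: charlie

Derivation:
Final LEFT:  [juliet, juliet, juliet, kilo, delta]
Final RIGHT: [alpha, juliet, juliet, charlie, india]
i=0: L=juliet=BASE, R=alpha -> take RIGHT -> alpha
i=1: L=juliet R=juliet -> agree -> juliet
i=2: L=juliet R=juliet -> agree -> juliet
i=3: L=kilo=BASE, R=charlie -> take RIGHT -> charlie
i=4: BASE=kilo L=delta R=india all differ -> CONFLICT
Index 3 -> charlie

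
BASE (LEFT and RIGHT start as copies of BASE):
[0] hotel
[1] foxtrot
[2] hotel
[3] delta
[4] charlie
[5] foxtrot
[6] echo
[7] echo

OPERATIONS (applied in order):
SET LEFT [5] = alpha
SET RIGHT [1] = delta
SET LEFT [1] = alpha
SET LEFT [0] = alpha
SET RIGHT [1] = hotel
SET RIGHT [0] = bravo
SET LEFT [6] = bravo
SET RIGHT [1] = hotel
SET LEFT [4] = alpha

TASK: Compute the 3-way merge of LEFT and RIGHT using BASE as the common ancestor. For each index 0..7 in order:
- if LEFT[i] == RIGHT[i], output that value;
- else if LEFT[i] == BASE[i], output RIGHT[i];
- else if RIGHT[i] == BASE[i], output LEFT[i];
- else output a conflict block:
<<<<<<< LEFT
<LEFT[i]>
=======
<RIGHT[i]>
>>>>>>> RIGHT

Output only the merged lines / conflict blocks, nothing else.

Answer: <<<<<<< LEFT
alpha
=======
bravo
>>>>>>> RIGHT
<<<<<<< LEFT
alpha
=======
hotel
>>>>>>> RIGHT
hotel
delta
alpha
alpha
bravo
echo

Derivation:
Final LEFT:  [alpha, alpha, hotel, delta, alpha, alpha, bravo, echo]
Final RIGHT: [bravo, hotel, hotel, delta, charlie, foxtrot, echo, echo]
i=0: BASE=hotel L=alpha R=bravo all differ -> CONFLICT
i=1: BASE=foxtrot L=alpha R=hotel all differ -> CONFLICT
i=2: L=hotel R=hotel -> agree -> hotel
i=3: L=delta R=delta -> agree -> delta
i=4: L=alpha, R=charlie=BASE -> take LEFT -> alpha
i=5: L=alpha, R=foxtrot=BASE -> take LEFT -> alpha
i=6: L=bravo, R=echo=BASE -> take LEFT -> bravo
i=7: L=echo R=echo -> agree -> echo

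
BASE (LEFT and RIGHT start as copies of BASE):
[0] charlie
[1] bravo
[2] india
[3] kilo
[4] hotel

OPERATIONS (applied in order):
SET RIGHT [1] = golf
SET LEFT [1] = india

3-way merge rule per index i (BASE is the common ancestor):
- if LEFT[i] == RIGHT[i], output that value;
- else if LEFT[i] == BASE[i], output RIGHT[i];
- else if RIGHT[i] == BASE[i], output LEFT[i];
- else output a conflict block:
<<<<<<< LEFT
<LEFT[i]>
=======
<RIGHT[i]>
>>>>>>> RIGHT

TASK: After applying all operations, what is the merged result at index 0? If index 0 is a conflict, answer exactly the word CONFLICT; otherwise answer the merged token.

Final LEFT:  [charlie, india, india, kilo, hotel]
Final RIGHT: [charlie, golf, india, kilo, hotel]
i=0: L=charlie R=charlie -> agree -> charlie
i=1: BASE=bravo L=india R=golf all differ -> CONFLICT
i=2: L=india R=india -> agree -> india
i=3: L=kilo R=kilo -> agree -> kilo
i=4: L=hotel R=hotel -> agree -> hotel
Index 0 -> charlie

Answer: charlie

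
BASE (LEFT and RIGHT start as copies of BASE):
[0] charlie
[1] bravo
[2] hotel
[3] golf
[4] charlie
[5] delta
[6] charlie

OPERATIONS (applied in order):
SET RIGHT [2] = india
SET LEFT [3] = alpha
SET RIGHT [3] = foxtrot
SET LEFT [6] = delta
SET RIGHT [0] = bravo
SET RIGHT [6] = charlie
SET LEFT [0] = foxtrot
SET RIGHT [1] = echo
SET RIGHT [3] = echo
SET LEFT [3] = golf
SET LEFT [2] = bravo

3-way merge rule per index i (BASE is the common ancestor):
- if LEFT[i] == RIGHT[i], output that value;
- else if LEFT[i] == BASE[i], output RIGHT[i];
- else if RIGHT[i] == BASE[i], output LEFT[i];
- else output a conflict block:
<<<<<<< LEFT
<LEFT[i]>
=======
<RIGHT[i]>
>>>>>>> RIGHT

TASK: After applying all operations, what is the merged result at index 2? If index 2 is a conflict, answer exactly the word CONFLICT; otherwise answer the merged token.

Answer: CONFLICT

Derivation:
Final LEFT:  [foxtrot, bravo, bravo, golf, charlie, delta, delta]
Final RIGHT: [bravo, echo, india, echo, charlie, delta, charlie]
i=0: BASE=charlie L=foxtrot R=bravo all differ -> CONFLICT
i=1: L=bravo=BASE, R=echo -> take RIGHT -> echo
i=2: BASE=hotel L=bravo R=india all differ -> CONFLICT
i=3: L=golf=BASE, R=echo -> take RIGHT -> echo
i=4: L=charlie R=charlie -> agree -> charlie
i=5: L=delta R=delta -> agree -> delta
i=6: L=delta, R=charlie=BASE -> take LEFT -> delta
Index 2 -> CONFLICT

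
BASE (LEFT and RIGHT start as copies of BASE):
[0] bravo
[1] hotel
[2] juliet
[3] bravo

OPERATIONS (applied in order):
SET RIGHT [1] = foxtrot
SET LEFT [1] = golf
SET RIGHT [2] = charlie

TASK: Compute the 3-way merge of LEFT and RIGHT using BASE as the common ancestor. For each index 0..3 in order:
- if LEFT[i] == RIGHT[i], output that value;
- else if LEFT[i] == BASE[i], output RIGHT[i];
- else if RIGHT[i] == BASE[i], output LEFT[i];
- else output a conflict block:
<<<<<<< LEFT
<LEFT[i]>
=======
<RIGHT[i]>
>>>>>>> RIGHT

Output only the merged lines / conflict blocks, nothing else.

Final LEFT:  [bravo, golf, juliet, bravo]
Final RIGHT: [bravo, foxtrot, charlie, bravo]
i=0: L=bravo R=bravo -> agree -> bravo
i=1: BASE=hotel L=golf R=foxtrot all differ -> CONFLICT
i=2: L=juliet=BASE, R=charlie -> take RIGHT -> charlie
i=3: L=bravo R=bravo -> agree -> bravo

Answer: bravo
<<<<<<< LEFT
golf
=======
foxtrot
>>>>>>> RIGHT
charlie
bravo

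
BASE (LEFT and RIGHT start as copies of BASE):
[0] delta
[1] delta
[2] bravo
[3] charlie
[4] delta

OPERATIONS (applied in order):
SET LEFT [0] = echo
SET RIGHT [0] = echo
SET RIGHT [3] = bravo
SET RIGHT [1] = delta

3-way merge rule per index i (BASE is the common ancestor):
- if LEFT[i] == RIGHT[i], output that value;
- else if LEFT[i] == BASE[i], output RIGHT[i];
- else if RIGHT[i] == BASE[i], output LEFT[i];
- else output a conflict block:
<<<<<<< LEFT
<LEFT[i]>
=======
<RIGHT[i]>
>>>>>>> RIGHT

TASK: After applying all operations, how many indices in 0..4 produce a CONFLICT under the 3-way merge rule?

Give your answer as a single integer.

Final LEFT:  [echo, delta, bravo, charlie, delta]
Final RIGHT: [echo, delta, bravo, bravo, delta]
i=0: L=echo R=echo -> agree -> echo
i=1: L=delta R=delta -> agree -> delta
i=2: L=bravo R=bravo -> agree -> bravo
i=3: L=charlie=BASE, R=bravo -> take RIGHT -> bravo
i=4: L=delta R=delta -> agree -> delta
Conflict count: 0

Answer: 0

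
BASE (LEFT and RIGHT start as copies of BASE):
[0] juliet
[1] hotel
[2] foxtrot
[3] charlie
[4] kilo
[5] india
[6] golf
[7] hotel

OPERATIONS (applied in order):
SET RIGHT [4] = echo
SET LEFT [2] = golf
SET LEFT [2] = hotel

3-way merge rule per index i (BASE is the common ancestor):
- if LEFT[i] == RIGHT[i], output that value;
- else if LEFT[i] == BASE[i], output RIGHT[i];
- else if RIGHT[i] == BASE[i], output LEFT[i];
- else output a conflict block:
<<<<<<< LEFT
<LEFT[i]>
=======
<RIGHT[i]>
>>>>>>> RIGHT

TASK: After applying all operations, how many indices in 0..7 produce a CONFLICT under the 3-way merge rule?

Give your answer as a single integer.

Answer: 0

Derivation:
Final LEFT:  [juliet, hotel, hotel, charlie, kilo, india, golf, hotel]
Final RIGHT: [juliet, hotel, foxtrot, charlie, echo, india, golf, hotel]
i=0: L=juliet R=juliet -> agree -> juliet
i=1: L=hotel R=hotel -> agree -> hotel
i=2: L=hotel, R=foxtrot=BASE -> take LEFT -> hotel
i=3: L=charlie R=charlie -> agree -> charlie
i=4: L=kilo=BASE, R=echo -> take RIGHT -> echo
i=5: L=india R=india -> agree -> india
i=6: L=golf R=golf -> agree -> golf
i=7: L=hotel R=hotel -> agree -> hotel
Conflict count: 0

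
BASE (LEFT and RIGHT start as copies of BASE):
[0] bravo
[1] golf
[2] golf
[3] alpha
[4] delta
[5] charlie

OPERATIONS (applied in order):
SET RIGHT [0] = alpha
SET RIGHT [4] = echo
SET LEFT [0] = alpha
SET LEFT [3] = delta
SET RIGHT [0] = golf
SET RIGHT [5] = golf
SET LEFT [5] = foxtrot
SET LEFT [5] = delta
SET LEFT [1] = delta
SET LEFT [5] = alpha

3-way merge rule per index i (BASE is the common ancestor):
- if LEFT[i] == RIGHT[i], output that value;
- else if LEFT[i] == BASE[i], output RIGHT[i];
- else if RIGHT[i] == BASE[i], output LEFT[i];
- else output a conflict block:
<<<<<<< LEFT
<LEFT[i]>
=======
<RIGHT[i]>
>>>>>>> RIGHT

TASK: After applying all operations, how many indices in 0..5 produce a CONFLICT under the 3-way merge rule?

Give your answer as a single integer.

Answer: 2

Derivation:
Final LEFT:  [alpha, delta, golf, delta, delta, alpha]
Final RIGHT: [golf, golf, golf, alpha, echo, golf]
i=0: BASE=bravo L=alpha R=golf all differ -> CONFLICT
i=1: L=delta, R=golf=BASE -> take LEFT -> delta
i=2: L=golf R=golf -> agree -> golf
i=3: L=delta, R=alpha=BASE -> take LEFT -> delta
i=4: L=delta=BASE, R=echo -> take RIGHT -> echo
i=5: BASE=charlie L=alpha R=golf all differ -> CONFLICT
Conflict count: 2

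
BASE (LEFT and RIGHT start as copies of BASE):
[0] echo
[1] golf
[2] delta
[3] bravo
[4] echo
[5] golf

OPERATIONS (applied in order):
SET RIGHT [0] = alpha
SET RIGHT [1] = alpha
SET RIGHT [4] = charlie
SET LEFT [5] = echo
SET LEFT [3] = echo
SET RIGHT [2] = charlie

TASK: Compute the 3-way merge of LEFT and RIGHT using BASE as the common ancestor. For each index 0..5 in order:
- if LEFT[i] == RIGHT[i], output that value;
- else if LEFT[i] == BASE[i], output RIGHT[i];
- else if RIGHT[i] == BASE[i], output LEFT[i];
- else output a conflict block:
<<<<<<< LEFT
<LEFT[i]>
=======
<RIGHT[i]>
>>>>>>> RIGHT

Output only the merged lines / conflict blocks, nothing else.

Answer: alpha
alpha
charlie
echo
charlie
echo

Derivation:
Final LEFT:  [echo, golf, delta, echo, echo, echo]
Final RIGHT: [alpha, alpha, charlie, bravo, charlie, golf]
i=0: L=echo=BASE, R=alpha -> take RIGHT -> alpha
i=1: L=golf=BASE, R=alpha -> take RIGHT -> alpha
i=2: L=delta=BASE, R=charlie -> take RIGHT -> charlie
i=3: L=echo, R=bravo=BASE -> take LEFT -> echo
i=4: L=echo=BASE, R=charlie -> take RIGHT -> charlie
i=5: L=echo, R=golf=BASE -> take LEFT -> echo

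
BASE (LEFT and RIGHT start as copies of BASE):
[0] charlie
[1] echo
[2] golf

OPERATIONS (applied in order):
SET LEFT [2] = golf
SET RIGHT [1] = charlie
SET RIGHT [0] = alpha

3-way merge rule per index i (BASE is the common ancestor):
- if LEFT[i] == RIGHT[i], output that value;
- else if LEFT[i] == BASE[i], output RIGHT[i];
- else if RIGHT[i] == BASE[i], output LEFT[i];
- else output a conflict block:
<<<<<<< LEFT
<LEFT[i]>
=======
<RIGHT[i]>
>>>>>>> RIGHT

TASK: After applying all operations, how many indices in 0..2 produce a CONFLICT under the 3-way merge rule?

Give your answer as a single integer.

Answer: 0

Derivation:
Final LEFT:  [charlie, echo, golf]
Final RIGHT: [alpha, charlie, golf]
i=0: L=charlie=BASE, R=alpha -> take RIGHT -> alpha
i=1: L=echo=BASE, R=charlie -> take RIGHT -> charlie
i=2: L=golf R=golf -> agree -> golf
Conflict count: 0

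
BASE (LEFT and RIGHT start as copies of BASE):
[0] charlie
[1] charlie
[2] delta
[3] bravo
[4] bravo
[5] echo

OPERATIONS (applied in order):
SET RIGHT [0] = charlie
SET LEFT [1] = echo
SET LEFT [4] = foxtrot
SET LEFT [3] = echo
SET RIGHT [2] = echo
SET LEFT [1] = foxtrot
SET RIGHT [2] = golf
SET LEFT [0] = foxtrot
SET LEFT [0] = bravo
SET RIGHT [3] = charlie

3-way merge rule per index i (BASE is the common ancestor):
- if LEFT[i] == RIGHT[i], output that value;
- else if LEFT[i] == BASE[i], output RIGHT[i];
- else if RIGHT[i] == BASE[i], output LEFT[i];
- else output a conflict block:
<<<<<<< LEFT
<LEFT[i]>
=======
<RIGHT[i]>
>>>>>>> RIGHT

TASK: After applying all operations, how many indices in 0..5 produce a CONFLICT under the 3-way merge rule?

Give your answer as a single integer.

Final LEFT:  [bravo, foxtrot, delta, echo, foxtrot, echo]
Final RIGHT: [charlie, charlie, golf, charlie, bravo, echo]
i=0: L=bravo, R=charlie=BASE -> take LEFT -> bravo
i=1: L=foxtrot, R=charlie=BASE -> take LEFT -> foxtrot
i=2: L=delta=BASE, R=golf -> take RIGHT -> golf
i=3: BASE=bravo L=echo R=charlie all differ -> CONFLICT
i=4: L=foxtrot, R=bravo=BASE -> take LEFT -> foxtrot
i=5: L=echo R=echo -> agree -> echo
Conflict count: 1

Answer: 1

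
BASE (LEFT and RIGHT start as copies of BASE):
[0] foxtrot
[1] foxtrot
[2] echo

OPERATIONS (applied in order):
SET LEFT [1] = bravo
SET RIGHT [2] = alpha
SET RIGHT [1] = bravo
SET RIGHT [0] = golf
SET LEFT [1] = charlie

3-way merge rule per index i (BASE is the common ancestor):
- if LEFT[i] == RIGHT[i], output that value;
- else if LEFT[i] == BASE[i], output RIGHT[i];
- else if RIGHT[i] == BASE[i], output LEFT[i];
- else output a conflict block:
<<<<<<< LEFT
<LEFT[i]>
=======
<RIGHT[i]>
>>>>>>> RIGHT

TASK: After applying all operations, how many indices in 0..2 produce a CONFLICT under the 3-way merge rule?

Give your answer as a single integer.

Final LEFT:  [foxtrot, charlie, echo]
Final RIGHT: [golf, bravo, alpha]
i=0: L=foxtrot=BASE, R=golf -> take RIGHT -> golf
i=1: BASE=foxtrot L=charlie R=bravo all differ -> CONFLICT
i=2: L=echo=BASE, R=alpha -> take RIGHT -> alpha
Conflict count: 1

Answer: 1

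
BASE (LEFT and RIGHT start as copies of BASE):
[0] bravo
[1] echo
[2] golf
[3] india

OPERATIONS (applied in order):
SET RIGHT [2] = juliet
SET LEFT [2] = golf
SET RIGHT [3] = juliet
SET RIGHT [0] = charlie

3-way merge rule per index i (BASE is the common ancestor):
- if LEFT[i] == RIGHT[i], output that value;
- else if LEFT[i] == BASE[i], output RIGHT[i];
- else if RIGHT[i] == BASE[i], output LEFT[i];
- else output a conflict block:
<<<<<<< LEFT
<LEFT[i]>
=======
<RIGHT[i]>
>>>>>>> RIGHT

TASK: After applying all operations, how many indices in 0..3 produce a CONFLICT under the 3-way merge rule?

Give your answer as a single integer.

Answer: 0

Derivation:
Final LEFT:  [bravo, echo, golf, india]
Final RIGHT: [charlie, echo, juliet, juliet]
i=0: L=bravo=BASE, R=charlie -> take RIGHT -> charlie
i=1: L=echo R=echo -> agree -> echo
i=2: L=golf=BASE, R=juliet -> take RIGHT -> juliet
i=3: L=india=BASE, R=juliet -> take RIGHT -> juliet
Conflict count: 0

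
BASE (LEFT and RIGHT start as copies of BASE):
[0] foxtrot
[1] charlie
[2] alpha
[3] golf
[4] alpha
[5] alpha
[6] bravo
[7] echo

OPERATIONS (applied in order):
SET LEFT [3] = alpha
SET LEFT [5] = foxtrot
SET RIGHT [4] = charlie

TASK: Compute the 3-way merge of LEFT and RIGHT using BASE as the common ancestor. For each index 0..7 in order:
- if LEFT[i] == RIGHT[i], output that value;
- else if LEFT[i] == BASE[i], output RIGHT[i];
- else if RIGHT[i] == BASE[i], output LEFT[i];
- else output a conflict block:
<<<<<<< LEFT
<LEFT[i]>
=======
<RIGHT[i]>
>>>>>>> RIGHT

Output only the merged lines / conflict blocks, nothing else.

Answer: foxtrot
charlie
alpha
alpha
charlie
foxtrot
bravo
echo

Derivation:
Final LEFT:  [foxtrot, charlie, alpha, alpha, alpha, foxtrot, bravo, echo]
Final RIGHT: [foxtrot, charlie, alpha, golf, charlie, alpha, bravo, echo]
i=0: L=foxtrot R=foxtrot -> agree -> foxtrot
i=1: L=charlie R=charlie -> agree -> charlie
i=2: L=alpha R=alpha -> agree -> alpha
i=3: L=alpha, R=golf=BASE -> take LEFT -> alpha
i=4: L=alpha=BASE, R=charlie -> take RIGHT -> charlie
i=5: L=foxtrot, R=alpha=BASE -> take LEFT -> foxtrot
i=6: L=bravo R=bravo -> agree -> bravo
i=7: L=echo R=echo -> agree -> echo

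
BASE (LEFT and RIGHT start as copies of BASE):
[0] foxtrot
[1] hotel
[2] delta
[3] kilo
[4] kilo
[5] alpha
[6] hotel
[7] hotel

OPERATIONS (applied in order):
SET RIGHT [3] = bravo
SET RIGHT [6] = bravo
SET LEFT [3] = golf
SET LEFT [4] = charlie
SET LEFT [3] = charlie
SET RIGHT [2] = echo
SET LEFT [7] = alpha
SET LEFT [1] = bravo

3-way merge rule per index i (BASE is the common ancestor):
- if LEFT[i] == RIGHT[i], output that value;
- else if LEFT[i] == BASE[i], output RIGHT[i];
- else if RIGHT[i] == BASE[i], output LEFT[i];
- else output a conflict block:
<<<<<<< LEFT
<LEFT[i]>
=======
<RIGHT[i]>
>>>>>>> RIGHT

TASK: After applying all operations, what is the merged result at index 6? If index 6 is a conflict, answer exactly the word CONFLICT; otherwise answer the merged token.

Answer: bravo

Derivation:
Final LEFT:  [foxtrot, bravo, delta, charlie, charlie, alpha, hotel, alpha]
Final RIGHT: [foxtrot, hotel, echo, bravo, kilo, alpha, bravo, hotel]
i=0: L=foxtrot R=foxtrot -> agree -> foxtrot
i=1: L=bravo, R=hotel=BASE -> take LEFT -> bravo
i=2: L=delta=BASE, R=echo -> take RIGHT -> echo
i=3: BASE=kilo L=charlie R=bravo all differ -> CONFLICT
i=4: L=charlie, R=kilo=BASE -> take LEFT -> charlie
i=5: L=alpha R=alpha -> agree -> alpha
i=6: L=hotel=BASE, R=bravo -> take RIGHT -> bravo
i=7: L=alpha, R=hotel=BASE -> take LEFT -> alpha
Index 6 -> bravo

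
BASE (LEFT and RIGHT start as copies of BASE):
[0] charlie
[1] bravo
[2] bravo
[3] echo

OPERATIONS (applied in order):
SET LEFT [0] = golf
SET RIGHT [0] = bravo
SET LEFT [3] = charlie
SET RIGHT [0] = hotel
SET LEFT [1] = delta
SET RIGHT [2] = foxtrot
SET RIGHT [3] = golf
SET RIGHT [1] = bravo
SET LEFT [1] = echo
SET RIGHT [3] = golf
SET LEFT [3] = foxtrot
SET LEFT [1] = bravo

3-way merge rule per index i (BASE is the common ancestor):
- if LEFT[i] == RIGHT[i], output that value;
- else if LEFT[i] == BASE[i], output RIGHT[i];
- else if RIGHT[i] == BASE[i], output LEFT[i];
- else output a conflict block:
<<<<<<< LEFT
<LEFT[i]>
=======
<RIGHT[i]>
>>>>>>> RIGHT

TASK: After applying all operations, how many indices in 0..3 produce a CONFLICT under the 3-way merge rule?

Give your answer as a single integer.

Answer: 2

Derivation:
Final LEFT:  [golf, bravo, bravo, foxtrot]
Final RIGHT: [hotel, bravo, foxtrot, golf]
i=0: BASE=charlie L=golf R=hotel all differ -> CONFLICT
i=1: L=bravo R=bravo -> agree -> bravo
i=2: L=bravo=BASE, R=foxtrot -> take RIGHT -> foxtrot
i=3: BASE=echo L=foxtrot R=golf all differ -> CONFLICT
Conflict count: 2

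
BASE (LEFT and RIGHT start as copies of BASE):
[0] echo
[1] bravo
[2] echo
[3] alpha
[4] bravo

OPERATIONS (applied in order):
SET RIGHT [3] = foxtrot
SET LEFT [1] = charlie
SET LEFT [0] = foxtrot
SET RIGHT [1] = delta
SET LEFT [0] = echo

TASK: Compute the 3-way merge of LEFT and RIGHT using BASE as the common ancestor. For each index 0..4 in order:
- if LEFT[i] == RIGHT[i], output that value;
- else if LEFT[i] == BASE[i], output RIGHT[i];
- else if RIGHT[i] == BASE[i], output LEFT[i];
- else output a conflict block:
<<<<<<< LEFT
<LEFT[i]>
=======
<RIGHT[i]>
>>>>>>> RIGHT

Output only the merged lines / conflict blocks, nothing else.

Final LEFT:  [echo, charlie, echo, alpha, bravo]
Final RIGHT: [echo, delta, echo, foxtrot, bravo]
i=0: L=echo R=echo -> agree -> echo
i=1: BASE=bravo L=charlie R=delta all differ -> CONFLICT
i=2: L=echo R=echo -> agree -> echo
i=3: L=alpha=BASE, R=foxtrot -> take RIGHT -> foxtrot
i=4: L=bravo R=bravo -> agree -> bravo

Answer: echo
<<<<<<< LEFT
charlie
=======
delta
>>>>>>> RIGHT
echo
foxtrot
bravo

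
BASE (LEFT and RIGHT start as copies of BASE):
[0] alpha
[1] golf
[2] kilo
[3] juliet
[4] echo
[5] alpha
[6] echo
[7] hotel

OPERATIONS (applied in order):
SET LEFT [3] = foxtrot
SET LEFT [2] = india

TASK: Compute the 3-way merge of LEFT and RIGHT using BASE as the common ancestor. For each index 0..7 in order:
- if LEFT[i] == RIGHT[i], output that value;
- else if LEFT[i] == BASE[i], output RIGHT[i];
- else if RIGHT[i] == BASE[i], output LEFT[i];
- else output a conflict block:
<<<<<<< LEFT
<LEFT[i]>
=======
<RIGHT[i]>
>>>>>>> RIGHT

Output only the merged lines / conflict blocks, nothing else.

Answer: alpha
golf
india
foxtrot
echo
alpha
echo
hotel

Derivation:
Final LEFT:  [alpha, golf, india, foxtrot, echo, alpha, echo, hotel]
Final RIGHT: [alpha, golf, kilo, juliet, echo, alpha, echo, hotel]
i=0: L=alpha R=alpha -> agree -> alpha
i=1: L=golf R=golf -> agree -> golf
i=2: L=india, R=kilo=BASE -> take LEFT -> india
i=3: L=foxtrot, R=juliet=BASE -> take LEFT -> foxtrot
i=4: L=echo R=echo -> agree -> echo
i=5: L=alpha R=alpha -> agree -> alpha
i=6: L=echo R=echo -> agree -> echo
i=7: L=hotel R=hotel -> agree -> hotel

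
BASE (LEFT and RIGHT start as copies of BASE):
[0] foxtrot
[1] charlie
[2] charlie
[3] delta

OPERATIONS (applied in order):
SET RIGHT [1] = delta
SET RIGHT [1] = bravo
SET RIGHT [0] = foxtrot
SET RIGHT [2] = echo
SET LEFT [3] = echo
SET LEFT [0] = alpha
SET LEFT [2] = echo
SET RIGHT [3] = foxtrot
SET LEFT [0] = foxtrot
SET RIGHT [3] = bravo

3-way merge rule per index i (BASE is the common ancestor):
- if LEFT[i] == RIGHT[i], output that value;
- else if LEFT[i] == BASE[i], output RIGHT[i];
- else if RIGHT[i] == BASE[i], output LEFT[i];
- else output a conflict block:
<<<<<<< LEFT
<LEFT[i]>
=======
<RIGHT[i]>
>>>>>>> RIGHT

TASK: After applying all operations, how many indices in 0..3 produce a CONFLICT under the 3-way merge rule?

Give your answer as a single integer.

Answer: 1

Derivation:
Final LEFT:  [foxtrot, charlie, echo, echo]
Final RIGHT: [foxtrot, bravo, echo, bravo]
i=0: L=foxtrot R=foxtrot -> agree -> foxtrot
i=1: L=charlie=BASE, R=bravo -> take RIGHT -> bravo
i=2: L=echo R=echo -> agree -> echo
i=3: BASE=delta L=echo R=bravo all differ -> CONFLICT
Conflict count: 1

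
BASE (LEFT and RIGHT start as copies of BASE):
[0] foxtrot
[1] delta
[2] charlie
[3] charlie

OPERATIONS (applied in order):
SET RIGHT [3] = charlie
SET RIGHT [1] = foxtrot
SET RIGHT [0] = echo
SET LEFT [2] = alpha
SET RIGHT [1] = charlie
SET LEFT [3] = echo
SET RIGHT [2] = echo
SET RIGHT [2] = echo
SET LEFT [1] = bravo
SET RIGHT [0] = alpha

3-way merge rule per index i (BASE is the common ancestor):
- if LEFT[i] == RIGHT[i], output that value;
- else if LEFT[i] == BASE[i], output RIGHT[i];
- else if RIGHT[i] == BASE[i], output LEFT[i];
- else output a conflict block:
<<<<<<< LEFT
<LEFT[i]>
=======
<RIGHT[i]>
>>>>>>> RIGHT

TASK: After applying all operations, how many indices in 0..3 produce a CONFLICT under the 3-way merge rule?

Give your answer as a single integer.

Answer: 2

Derivation:
Final LEFT:  [foxtrot, bravo, alpha, echo]
Final RIGHT: [alpha, charlie, echo, charlie]
i=0: L=foxtrot=BASE, R=alpha -> take RIGHT -> alpha
i=1: BASE=delta L=bravo R=charlie all differ -> CONFLICT
i=2: BASE=charlie L=alpha R=echo all differ -> CONFLICT
i=3: L=echo, R=charlie=BASE -> take LEFT -> echo
Conflict count: 2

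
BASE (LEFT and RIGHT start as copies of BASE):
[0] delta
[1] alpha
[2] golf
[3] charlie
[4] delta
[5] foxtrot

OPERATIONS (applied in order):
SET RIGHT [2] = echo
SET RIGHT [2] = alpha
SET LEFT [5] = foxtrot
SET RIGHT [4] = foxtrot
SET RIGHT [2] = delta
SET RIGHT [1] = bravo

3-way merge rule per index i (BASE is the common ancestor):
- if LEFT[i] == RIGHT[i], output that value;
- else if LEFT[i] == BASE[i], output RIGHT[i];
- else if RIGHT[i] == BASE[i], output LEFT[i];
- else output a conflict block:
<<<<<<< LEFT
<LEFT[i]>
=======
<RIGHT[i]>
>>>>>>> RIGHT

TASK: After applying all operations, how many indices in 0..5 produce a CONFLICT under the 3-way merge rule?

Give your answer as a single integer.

Answer: 0

Derivation:
Final LEFT:  [delta, alpha, golf, charlie, delta, foxtrot]
Final RIGHT: [delta, bravo, delta, charlie, foxtrot, foxtrot]
i=0: L=delta R=delta -> agree -> delta
i=1: L=alpha=BASE, R=bravo -> take RIGHT -> bravo
i=2: L=golf=BASE, R=delta -> take RIGHT -> delta
i=3: L=charlie R=charlie -> agree -> charlie
i=4: L=delta=BASE, R=foxtrot -> take RIGHT -> foxtrot
i=5: L=foxtrot R=foxtrot -> agree -> foxtrot
Conflict count: 0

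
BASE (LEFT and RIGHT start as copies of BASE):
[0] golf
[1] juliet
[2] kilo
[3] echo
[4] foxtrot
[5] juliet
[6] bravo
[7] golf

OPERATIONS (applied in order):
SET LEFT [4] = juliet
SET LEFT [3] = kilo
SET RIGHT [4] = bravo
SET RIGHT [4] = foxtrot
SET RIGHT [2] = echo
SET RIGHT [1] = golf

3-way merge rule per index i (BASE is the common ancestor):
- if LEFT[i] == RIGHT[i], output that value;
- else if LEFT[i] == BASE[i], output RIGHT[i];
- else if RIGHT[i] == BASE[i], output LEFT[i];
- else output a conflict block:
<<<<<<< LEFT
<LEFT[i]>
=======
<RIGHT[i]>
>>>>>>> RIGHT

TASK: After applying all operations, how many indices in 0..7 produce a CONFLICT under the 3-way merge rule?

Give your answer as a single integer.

Answer: 0

Derivation:
Final LEFT:  [golf, juliet, kilo, kilo, juliet, juliet, bravo, golf]
Final RIGHT: [golf, golf, echo, echo, foxtrot, juliet, bravo, golf]
i=0: L=golf R=golf -> agree -> golf
i=1: L=juliet=BASE, R=golf -> take RIGHT -> golf
i=2: L=kilo=BASE, R=echo -> take RIGHT -> echo
i=3: L=kilo, R=echo=BASE -> take LEFT -> kilo
i=4: L=juliet, R=foxtrot=BASE -> take LEFT -> juliet
i=5: L=juliet R=juliet -> agree -> juliet
i=6: L=bravo R=bravo -> agree -> bravo
i=7: L=golf R=golf -> agree -> golf
Conflict count: 0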